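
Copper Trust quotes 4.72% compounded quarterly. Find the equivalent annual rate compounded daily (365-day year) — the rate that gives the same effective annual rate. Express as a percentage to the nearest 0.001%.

4.693%

EAR = (1 + 0.0472/4)^4 − 1 = 0.048042.
Solve (1 + r/365)^365 = 1.048042: r/365 = 1.048042^(1/365) − 1 = 0.000129, so r = 0.046927 = 4.693%.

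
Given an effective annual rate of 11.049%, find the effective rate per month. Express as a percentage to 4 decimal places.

The per-month rate i satisfies (1 + i)^12 = 1 + 0.11049.
i = 1.11049^(1/12) − 1 = 0.0087717 = 0.8772%.

0.8772%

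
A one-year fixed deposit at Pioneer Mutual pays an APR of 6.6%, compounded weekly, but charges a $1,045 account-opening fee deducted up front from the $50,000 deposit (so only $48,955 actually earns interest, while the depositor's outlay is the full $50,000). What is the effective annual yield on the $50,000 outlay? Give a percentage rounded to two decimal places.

Value after one year: 48,955 × (1 + 0.066/52)^52 = 48,955 × 1.068182 = $52,292.85.
Effective yield on the $50,000 outlay: 52,292.85 / 50,000 − 1 = 0.045857 = 4.59%.

4.59%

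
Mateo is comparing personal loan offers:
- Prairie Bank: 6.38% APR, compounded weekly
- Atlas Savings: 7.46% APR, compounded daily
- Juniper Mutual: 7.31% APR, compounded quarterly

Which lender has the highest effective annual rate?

Atlas Savings

Prairie Bank: (1 + 0.0638/52)^52 − 1 = 6.584%
Atlas Savings: (1 + 0.0746/365)^365 − 1 = 7.744%
Juniper Mutual: (1 + 0.0731/4)^4 − 1 = 7.513%
The highest effective annual rate is Atlas Savings at 7.744%.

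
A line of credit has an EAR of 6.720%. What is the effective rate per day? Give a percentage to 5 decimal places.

The per-day rate i satisfies (1 + i)^365 = 1 + 0.06720.
i = 1.06720^(1/365) − 1 = 0.0001782 = 0.01782%.

0.01782%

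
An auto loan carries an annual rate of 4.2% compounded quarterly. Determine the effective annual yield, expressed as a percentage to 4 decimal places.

EAR = (1 + 0.042/4)^4 − 1.
= (1 + 0.010500)^4 − 1 = 1.042666 − 1 = 4.2666%.

4.2666%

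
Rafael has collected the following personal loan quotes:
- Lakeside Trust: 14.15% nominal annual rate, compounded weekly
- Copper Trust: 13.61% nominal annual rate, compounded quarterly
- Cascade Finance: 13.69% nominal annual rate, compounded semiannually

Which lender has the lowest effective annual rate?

Lakeside Trust: (1 + 0.1415/52)^52 − 1 = 15.178%
Copper Trust: (1 + 0.1361/4)^4 − 1 = 14.321%
Cascade Finance: (1 + 0.1369/2)^2 − 1 = 14.159%
The lowest effective annual rate is Cascade Finance at 14.159%.

Cascade Finance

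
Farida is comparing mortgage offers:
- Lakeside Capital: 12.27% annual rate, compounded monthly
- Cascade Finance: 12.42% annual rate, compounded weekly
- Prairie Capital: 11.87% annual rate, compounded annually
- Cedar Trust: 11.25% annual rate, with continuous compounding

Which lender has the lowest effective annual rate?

Lakeside Capital: (1 + 0.1227/12)^12 − 1 = 12.984%
Cascade Finance: (1 + 0.1242/52)^52 − 1 = 13.207%
Prairie Capital: compounded annually, EAR = 11.870%
Cedar Trust: e^0.1125 − 1 = 11.907%
The lowest effective annual rate is Prairie Capital at 11.870%.

Prairie Capital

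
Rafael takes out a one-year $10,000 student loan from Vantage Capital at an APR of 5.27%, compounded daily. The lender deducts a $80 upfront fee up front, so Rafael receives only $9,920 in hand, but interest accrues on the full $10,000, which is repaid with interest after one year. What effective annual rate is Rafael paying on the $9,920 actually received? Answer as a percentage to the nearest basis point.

Amount owed after one year: 10,000 × (1 + 0.0527/365)^365 = 10,000 × 1.054109 = $10,541.09.
Effective rate on net proceeds: 10,541.09 / 9,920 − 1 = 0.062610 = 6.26%.

6.26%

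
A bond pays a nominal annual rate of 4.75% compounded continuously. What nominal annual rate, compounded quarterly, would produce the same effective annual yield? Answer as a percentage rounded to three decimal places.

EAR under continuous compounding: e^0.0475 − 1 = 0.048646.
Solve (1 + r/4)^4 = 1.048646: r/4 = 1.048646^(1/4) − 1 = 0.011946, so r = 0.047783 = 4.778%.

4.778%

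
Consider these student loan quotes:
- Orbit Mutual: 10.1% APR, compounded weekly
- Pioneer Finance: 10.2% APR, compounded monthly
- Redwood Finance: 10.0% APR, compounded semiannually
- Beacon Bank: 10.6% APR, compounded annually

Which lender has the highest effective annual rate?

Pioneer Finance

Orbit Mutual: (1 + 0.101/52)^52 − 1 = 10.617%
Pioneer Finance: (1 + 0.102/12)^12 − 1 = 10.691%
Redwood Finance: (1 + 0.100/2)^2 − 1 = 10.250%
Beacon Bank: compounded annually, EAR = 10.600%
The highest effective annual rate is Pioneer Finance at 10.691%.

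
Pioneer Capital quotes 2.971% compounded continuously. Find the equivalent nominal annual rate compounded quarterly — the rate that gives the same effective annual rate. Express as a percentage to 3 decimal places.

2.982%

EAR under continuous compounding: e^0.02971 − 1 = 0.030156.
Solve (1 + r/4)^4 = 1.030156: r/4 = 1.030156^(1/4) − 1 = 0.007455, so r = 0.029821 = 2.982%.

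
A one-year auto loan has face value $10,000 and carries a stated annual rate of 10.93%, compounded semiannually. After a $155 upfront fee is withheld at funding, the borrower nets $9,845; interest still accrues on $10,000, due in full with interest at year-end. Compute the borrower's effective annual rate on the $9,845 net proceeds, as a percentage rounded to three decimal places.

12.980%

Amount owed after one year: 10,000 × (1 + 0.1093/2)^2 = 10,000 × 1.112287 = $11,122.87.
Effective rate on net proceeds: 11,122.87 / 9,845 − 1 = 0.129798 = 12.980%.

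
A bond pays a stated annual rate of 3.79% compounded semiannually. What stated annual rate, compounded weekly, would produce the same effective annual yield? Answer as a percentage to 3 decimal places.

EAR = (1 + 0.0379/2)^2 − 1 = 0.038259.
Solve (1 + r/52)^52 = 1.038259: r/52 = 1.038259^(1/52) − 1 = 0.000722, so r = 0.037559 = 3.756%.

3.756%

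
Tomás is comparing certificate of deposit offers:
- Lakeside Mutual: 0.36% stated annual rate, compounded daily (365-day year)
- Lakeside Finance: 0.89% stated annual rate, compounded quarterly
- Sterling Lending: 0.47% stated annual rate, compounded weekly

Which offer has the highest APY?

Lakeside Mutual: (1 + 0.0036/365)^365 − 1 = 0.361%
Lakeside Finance: (1 + 0.0089/4)^4 − 1 = 0.893%
Sterling Lending: (1 + 0.0047/52)^52 − 1 = 0.471%
The highest effective annual rate is Lakeside Finance at 0.893%.

Lakeside Finance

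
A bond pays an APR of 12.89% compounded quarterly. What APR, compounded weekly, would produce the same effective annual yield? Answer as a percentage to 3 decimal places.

EAR = (1 + 0.1289/4)^4 − 1 = 0.135266.
Solve (1 + r/52)^52 = 1.135266: r/52 = 1.135266^(1/52) − 1 = 0.002443, so r = 0.127022 = 12.702%.

12.702%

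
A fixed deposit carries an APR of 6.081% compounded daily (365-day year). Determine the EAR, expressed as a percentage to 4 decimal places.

6.2692%

EAR = (1 + 0.06081/365)^365 − 1.
= (1 + 0.000167)^365 − 1 = 1.062692 − 1 = 6.2692%.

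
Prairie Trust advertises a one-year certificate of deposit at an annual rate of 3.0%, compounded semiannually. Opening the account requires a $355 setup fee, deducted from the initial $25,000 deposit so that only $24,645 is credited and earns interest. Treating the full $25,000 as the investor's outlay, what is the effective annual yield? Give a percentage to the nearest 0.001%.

1.560%

Value after one year: 24,645 × (1 + 0.030/2)^2 = 24,645 × 1.030225 = $25,389.90.
Effective yield on the $25,000 outlay: 25,389.90 / 25,000 − 1 = 0.015596 = 1.560%.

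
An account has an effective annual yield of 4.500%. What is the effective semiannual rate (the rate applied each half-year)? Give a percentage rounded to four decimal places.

2.2252%

The per-half-year rate i satisfies (1 + i)^2 = 1 + 0.04500.
i = 1.04500^(1/2) − 1 = 0.0222524 = 2.2252%.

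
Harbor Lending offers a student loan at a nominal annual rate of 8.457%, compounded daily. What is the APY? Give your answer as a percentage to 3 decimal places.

8.824%

EAR = (1 + 0.08457/365)^365 − 1.
= 1.088238 − 1 = 8.824%.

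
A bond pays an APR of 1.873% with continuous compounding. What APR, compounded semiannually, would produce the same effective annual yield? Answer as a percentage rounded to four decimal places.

EAR under continuous compounding: e^0.01873 − 1 = 0.018907.
Solve (1 + r/2)^2 = 1.018907: r/2 = 1.018907^(1/2) − 1 = 0.009409, so r = 0.018818 = 1.8818%.

1.8818%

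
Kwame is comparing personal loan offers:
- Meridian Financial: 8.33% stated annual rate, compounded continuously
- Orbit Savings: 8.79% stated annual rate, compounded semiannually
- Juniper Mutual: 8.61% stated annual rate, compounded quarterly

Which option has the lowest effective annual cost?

Meridian Financial: e^0.0833 − 1 = 8.687%
Orbit Savings: (1 + 0.0879/2)^2 − 1 = 8.983%
Juniper Mutual: (1 + 0.0861/4)^4 − 1 = 8.892%
The lowest effective annual rate is Meridian Financial at 8.687%.

Meridian Financial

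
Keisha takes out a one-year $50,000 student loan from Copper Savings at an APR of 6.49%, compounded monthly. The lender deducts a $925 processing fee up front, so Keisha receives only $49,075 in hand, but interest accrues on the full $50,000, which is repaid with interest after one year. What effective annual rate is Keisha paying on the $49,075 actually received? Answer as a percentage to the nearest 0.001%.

8.697%

Amount owed after one year: 50,000 × (1 + 0.0649/12)^12 = 50,000 × 1.066866 = $53,343.29.
Effective rate on net proceeds: 53,343.29 / 49,075 − 1 = 0.086975 = 8.697%.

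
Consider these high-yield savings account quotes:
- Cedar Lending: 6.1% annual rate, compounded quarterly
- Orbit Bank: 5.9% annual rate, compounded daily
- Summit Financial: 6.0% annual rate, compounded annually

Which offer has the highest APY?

Cedar Lending

Cedar Lending: (1 + 0.061/4)^4 − 1 = 6.241%
Orbit Bank: (1 + 0.059/365)^365 − 1 = 6.077%
Summit Financial: compounded annually, EAR = 6.000%
The highest effective annual rate is Cedar Lending at 6.241%.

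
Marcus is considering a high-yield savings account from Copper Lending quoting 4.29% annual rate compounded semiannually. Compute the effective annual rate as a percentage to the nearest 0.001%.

4.336%

EAR = (1 + 0.0429/2)^2 − 1.
= 1.043360 − 1 = 4.336%.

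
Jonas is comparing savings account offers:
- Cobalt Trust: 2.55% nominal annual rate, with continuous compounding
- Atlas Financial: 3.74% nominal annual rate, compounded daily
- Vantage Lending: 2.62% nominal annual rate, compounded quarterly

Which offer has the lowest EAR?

Cobalt Trust: e^0.0255 − 1 = 2.583%
Atlas Financial: (1 + 0.0374/365)^365 − 1 = 3.811%
Vantage Lending: (1 + 0.0262/4)^4 − 1 = 2.646%
The lowest effective annual rate is Cobalt Trust at 2.583%.

Cobalt Trust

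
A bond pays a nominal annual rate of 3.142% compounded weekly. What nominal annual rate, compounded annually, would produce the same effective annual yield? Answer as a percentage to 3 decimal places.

3.191%

EAR = (1 + 0.03142/52)^52 − 1 = 0.031909.
Compounded annually, the equivalent nominal rate is the EAR itself: 3.191%.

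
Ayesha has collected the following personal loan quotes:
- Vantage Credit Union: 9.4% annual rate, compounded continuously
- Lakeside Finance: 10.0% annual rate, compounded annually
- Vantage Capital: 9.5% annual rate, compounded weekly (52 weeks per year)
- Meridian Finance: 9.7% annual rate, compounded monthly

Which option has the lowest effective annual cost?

Vantage Credit Union

Vantage Credit Union: e^0.094 − 1 = 9.856%
Lakeside Finance: compounded annually, EAR = 10.000%
Vantage Capital: (1 + 0.095/52)^52 − 1 = 9.956%
Meridian Finance: (1 + 0.097/12)^12 − 1 = 10.143%
The lowest effective annual rate is Vantage Credit Union at 9.856%.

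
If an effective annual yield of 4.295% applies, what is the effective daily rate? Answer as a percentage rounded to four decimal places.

The per-day rate i satisfies (1 + i)^365 = 1 + 0.04295.
i = 1.04295^(1/365) − 1 = 0.0001152 = 0.0115%.

0.0115%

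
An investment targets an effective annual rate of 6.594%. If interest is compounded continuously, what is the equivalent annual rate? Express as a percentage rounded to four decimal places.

6.3857%

Continuous: nominal r satisfies e^r − 1 = 0.06594.
r = ln(1 + 0.06594) = ln(1.06594) = 0.063857 = 6.3857%.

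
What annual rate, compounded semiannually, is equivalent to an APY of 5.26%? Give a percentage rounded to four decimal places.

5.1926%

(1 + r/2)^2 − 1 = 0.0526, so 1 + r/2 = 1.0526^(1/2).
r/2 = 0.025963, so r = 0.051926 = 5.1926%.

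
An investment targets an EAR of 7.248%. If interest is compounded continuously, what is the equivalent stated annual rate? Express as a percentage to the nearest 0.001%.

Continuous: nominal r satisfies e^r − 1 = 0.07248.
r = ln(1 + 0.07248) = ln(1.07248) = 0.069974 = 6.997%.

6.997%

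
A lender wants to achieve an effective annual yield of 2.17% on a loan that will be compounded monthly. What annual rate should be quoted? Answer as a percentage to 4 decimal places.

(1 + r/12)^12 − 1 = 0.0217, so 1 + r/12 = 1.0217^(1/12).
r/12 = 0.001791, so r = 0.021487 = 2.1487%.

2.1487%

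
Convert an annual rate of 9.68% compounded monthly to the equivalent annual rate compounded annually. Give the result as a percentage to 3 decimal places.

10.121%

EAR = (1 + 0.0968/12)^12 − 1 = 0.101212.
Compounded annually, the equivalent nominal rate is the EAR itself: 10.121%.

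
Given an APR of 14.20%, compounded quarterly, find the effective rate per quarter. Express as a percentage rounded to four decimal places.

3.5500%

With a nominal annual rate compounded quarterly, the periodic rate is the nominal rate divided by 4.
i = 0.1420 / 4 = 0.0355000 = 3.5500%.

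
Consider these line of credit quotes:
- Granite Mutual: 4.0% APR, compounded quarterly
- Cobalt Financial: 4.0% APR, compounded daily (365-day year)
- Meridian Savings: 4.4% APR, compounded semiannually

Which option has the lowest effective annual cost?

Granite Mutual

Granite Mutual: (1 + 0.040/4)^4 − 1 = 4.060%
Cobalt Financial: (1 + 0.040/365)^365 − 1 = 4.081%
Meridian Savings: (1 + 0.044/2)^2 − 1 = 4.448%
The lowest effective annual rate is Granite Mutual at 4.060%.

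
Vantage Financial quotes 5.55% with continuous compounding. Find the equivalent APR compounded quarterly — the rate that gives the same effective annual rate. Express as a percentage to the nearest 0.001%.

EAR under continuous compounding: e^0.0555 − 1 = 0.057069.
Solve (1 + r/4)^4 = 1.057069: r/4 = 1.057069^(1/4) − 1 = 0.013972, so r = 0.055887 = 5.589%.

5.589%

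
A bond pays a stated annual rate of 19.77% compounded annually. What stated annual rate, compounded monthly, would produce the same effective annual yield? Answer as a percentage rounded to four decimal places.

Compounded annually, EAR = nominal = 0.197700.
Solve (1 + r/12)^12 = 1.197700: r/12 = 1.197700^(1/12) − 1 = 0.015147, so r = 0.181766 = 18.1766%.

18.1766%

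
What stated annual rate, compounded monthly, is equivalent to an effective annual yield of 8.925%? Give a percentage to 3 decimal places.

(1 + r/12)^12 − 1 = 0.08925, so 1 + r/12 = 1.08925^(1/12).
r/12 = 0.007150, so r = 0.085795 = 8.579%.

8.579%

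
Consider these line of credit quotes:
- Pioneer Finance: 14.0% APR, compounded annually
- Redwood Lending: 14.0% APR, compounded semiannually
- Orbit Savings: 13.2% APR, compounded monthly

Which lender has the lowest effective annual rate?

Pioneer Finance

Pioneer Finance: compounded annually, EAR = 14.000%
Redwood Lending: (1 + 0.140/2)^2 − 1 = 14.490%
Orbit Savings: (1 + 0.132/12)^12 − 1 = 14.029%
The lowest effective annual rate is Pioneer Finance at 14.000%.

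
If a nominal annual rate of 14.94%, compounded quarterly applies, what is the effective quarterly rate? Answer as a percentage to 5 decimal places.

With a nominal annual rate compounded quarterly, the periodic rate is the nominal rate divided by 4.
i = 0.1494 / 4 = 0.0373500 = 3.73500%.

3.73500%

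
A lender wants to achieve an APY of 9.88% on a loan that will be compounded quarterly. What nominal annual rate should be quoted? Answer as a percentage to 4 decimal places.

9.5337%

(1 + r/4)^4 − 1 = 0.0988, so 1 + r/4 = 1.0988^(1/4).
r/4 = 0.023834, so r = 0.095337 = 9.5337%.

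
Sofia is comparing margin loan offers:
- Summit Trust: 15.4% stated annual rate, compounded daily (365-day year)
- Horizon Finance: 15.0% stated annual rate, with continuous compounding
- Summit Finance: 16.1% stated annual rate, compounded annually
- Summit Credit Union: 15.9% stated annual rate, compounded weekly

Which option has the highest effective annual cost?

Summit Credit Union

Summit Trust: (1 + 0.154/365)^365 − 1 = 16.645%
Horizon Finance: e^0.150 − 1 = 16.183%
Summit Finance: compounded annually, EAR = 16.100%
Summit Credit Union: (1 + 0.159/52)^52 − 1 = 17.205%
The highest effective annual rate is Summit Credit Union at 17.205%.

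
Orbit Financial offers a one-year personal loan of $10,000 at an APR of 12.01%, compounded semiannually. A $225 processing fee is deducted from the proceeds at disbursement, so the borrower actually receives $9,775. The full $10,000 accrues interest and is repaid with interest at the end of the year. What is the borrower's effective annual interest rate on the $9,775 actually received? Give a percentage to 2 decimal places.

Amount owed after one year: 10,000 × (1 + 0.1201/2)^2 = 10,000 × 1.123706 = $11,237.06.
Effective rate on net proceeds: 11,237.06 / 9,775 − 1 = 0.149571 = 14.96%.

14.96%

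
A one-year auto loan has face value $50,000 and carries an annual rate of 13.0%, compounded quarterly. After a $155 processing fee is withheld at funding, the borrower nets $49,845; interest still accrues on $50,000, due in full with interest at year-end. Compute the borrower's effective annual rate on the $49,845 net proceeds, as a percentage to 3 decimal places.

14.001%

Amount owed after one year: 50,000 × (1 + 0.130/4)^4 = 50,000 × 1.136476 = $56,823.80.
Effective rate on net proceeds: 56,823.80 / 49,845 − 1 = 0.140010 = 14.001%.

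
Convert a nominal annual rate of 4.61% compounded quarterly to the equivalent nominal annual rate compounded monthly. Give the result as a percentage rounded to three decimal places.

EAR = (1 + 0.0461/4)^4 − 1 = 0.046903.
Solve (1 + r/12)^12 = 1.046903: r/12 = 1.046903^(1/12) − 1 = 0.003827, so r = 0.045924 = 4.592%.

4.592%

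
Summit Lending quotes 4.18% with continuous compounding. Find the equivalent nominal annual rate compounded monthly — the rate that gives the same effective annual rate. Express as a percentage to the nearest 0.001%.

EAR under continuous compounding: e^0.0418 − 1 = 0.042686.
Solve (1 + r/12)^12 = 1.042686: r/12 = 1.042686^(1/12) − 1 = 0.003489, so r = 0.041873 = 4.187%.

4.187%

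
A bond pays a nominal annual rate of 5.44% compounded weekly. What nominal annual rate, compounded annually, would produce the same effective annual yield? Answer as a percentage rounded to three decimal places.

5.588%

EAR = (1 + 0.0544/52)^52 − 1 = 0.055877.
Compounded annually, the equivalent nominal rate is the EAR itself: 5.588%.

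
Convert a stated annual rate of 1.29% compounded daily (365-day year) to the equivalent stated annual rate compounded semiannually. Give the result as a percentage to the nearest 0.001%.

1.294%

EAR = (1 + 0.0129/365)^365 − 1 = 0.012983.
Solve (1 + r/2)^2 = 1.012983: r/2 = 1.012983^(1/2) − 1 = 0.006471, so r = 0.012941 = 1.294%.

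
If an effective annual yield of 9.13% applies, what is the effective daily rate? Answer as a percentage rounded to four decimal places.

The per-day rate i satisfies (1 + i)^365 = 1 + 0.0913.
i = 1.0913^(1/365) − 1 = 0.0002394 = 0.0239%.

0.0239%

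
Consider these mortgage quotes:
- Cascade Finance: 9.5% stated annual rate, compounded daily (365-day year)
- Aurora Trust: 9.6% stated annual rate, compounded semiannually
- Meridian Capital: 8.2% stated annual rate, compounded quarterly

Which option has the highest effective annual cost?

Cascade Finance

Cascade Finance: (1 + 0.095/365)^365 − 1 = 9.965%
Aurora Trust: (1 + 0.096/2)^2 − 1 = 9.830%
Meridian Capital: (1 + 0.082/4)^4 − 1 = 8.456%
The highest effective annual rate is Cascade Finance at 9.965%.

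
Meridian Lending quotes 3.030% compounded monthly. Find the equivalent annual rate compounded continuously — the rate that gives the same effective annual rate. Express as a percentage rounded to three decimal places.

EAR = (1 + 0.03030/12)^12 − 1 = 0.030724.
Equivalent continuous rate: r = ln(1 + 0.030724) = 0.030262 = 3.026%.

3.026%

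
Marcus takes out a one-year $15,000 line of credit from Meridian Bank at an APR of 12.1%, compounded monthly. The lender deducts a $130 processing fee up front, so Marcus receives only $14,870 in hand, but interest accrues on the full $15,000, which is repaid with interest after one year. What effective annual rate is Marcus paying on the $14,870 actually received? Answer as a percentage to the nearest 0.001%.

13.780%

Amount owed after one year: 15,000 × (1 + 0.121/12)^12 = 15,000 × 1.127941 = $16,919.12.
Effective rate on net proceeds: 16,919.12 / 14,870 − 1 = 0.137802 = 13.780%.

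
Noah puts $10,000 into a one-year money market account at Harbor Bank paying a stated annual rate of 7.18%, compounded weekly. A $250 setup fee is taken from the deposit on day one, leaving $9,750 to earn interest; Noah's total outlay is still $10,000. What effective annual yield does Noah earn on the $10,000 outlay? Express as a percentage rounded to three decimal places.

4.753%

Value after one year: 9,750 × (1 + 0.0718/52)^52 = 9,750 × 1.074387 = $10,475.28.
Effective yield on the $10,000 outlay: 10,475.28 / 10,000 − 1 = 0.047528 = 4.753%.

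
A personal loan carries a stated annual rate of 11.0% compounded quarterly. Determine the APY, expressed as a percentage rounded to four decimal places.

EAR = (1 + 0.110/4)^4 − 1.
= 1.114621 − 1 = 11.4621%.

11.4621%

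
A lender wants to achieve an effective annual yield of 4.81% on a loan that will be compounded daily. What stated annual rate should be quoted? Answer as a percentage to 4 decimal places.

4.6982%

(1 + r/365)^365 − 1 = 0.0481, so 1 + r/365 = 1.0481^(1/365).
r/365 = 0.000129, so r = 0.046982 = 4.6982%.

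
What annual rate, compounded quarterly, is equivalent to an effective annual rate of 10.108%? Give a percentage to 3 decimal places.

9.746%

(1 + r/4)^4 − 1 = 0.10108, so 1 + r/4 = 1.10108^(1/4).
r/4 = 0.024365, so r = 0.097460 = 9.746%.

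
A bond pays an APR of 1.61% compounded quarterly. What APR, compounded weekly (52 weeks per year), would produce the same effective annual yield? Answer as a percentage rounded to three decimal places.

EAR = (1 + 0.0161/4)^4 − 1 = 0.016197.
Solve (1 + r/52)^52 = 1.016197: r/52 = 1.016197^(1/52) − 1 = 0.000309, so r = 0.016070 = 1.607%.

1.607%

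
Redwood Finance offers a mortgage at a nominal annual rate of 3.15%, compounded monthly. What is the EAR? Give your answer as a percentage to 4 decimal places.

3.1959%

EAR = (1 + 0.0315/12)^12 − 1.
= (1 + 0.002625)^12 − 1 = 1.031959 − 1 = 3.1959%.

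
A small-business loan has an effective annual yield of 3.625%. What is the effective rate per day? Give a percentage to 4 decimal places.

The per-day rate i satisfies (1 + i)^365 = 1 + 0.03625.
i = 1.03625^(1/365) − 1 = 0.0000976 = 0.0098%.

0.0098%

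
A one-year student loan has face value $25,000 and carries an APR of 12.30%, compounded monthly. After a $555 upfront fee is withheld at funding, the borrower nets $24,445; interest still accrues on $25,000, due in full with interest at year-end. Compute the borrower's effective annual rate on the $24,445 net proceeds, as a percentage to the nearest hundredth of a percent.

15.58%

Amount owed after one year: 25,000 × (1 + 0.1230/12)^12 = 25,000 × 1.130177 = $28,254.41.
Effective rate on net proceeds: 28,254.41 / 24,445 − 1 = 0.155836 = 15.58%.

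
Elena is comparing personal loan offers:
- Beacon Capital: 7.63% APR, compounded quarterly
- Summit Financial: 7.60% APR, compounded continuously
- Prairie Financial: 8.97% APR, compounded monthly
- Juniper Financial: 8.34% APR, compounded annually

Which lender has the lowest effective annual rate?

Beacon Capital

Beacon Capital: (1 + 0.0763/4)^4 − 1 = 7.851%
Summit Financial: e^0.0760 − 1 = 7.896%
Prairie Financial: (1 + 0.0897/12)^12 − 1 = 9.348%
Juniper Financial: compounded annually, EAR = 8.340%
The lowest effective annual rate is Beacon Capital at 7.851%.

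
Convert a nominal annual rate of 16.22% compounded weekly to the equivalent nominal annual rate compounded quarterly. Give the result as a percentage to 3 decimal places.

16.527%

EAR = (1 + 0.1622/52)^52 − 1 = 0.175799.
Solve (1 + r/4)^4 = 1.175799: r/4 = 1.175799^(1/4) − 1 = 0.041318, so r = 0.165271 = 16.527%.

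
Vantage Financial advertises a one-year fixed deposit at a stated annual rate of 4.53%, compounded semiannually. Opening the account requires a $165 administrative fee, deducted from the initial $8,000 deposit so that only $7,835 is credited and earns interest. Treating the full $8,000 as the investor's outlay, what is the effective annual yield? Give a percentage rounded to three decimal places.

Value after one year: 7,835 × (1 + 0.0453/2)^2 = 7,835 × 1.045813 = $8,193.95.
Effective yield on the $8,000 outlay: 8,193.95 / 8,000 − 1 = 0.024243 = 2.424%.

2.424%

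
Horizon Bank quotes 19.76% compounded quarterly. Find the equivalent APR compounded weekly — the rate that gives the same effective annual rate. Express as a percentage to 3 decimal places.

EAR = (1 + 0.1976/4)^4 − 1 = 0.212730.
Solve (1 + r/52)^52 = 1.212730: r/52 = 1.212730^(1/52) − 1 = 0.003716, so r = 0.193232 = 19.323%.

19.323%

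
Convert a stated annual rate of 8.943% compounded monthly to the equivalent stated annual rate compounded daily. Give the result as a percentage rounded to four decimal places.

8.9109%

EAR = (1 + 0.08943/12)^12 − 1 = 0.093188.
Solve (1 + r/365)^365 = 1.093188: r/365 = 1.093188^(1/365) − 1 = 0.000244, so r = 0.089109 = 8.9109%.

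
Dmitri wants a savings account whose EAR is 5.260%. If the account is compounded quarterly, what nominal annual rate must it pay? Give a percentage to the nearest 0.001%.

(1 + r/4)^4 − 1 = 0.05260, so 1 + r/4 = 1.05260^(1/4).
r/4 = 0.012898, so r = 0.051593 = 5.159%.

5.159%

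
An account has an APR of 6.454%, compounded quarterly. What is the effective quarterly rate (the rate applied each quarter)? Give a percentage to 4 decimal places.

1.6135%

With a nominal annual rate compounded quarterly, the periodic rate is the nominal rate divided by 4.
i = 0.06454 / 4 = 0.0161350 = 1.6135%.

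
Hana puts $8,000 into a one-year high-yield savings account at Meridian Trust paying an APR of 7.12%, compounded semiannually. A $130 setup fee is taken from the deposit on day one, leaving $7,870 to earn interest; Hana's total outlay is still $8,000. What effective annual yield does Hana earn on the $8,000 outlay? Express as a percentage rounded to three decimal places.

Value after one year: 7,870 × (1 + 0.0712/2)^2 = 7,870 × 1.072467 = $8,440.32.
Effective yield on the $8,000 outlay: 8,440.32 / 8,000 − 1 = 0.055040 = 5.504%.

5.504%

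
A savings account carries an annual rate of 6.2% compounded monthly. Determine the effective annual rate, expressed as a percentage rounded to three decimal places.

EAR = (1 + 0.062/12)^12 − 1.
= 1.063793 − 1 = 6.379%.

6.379%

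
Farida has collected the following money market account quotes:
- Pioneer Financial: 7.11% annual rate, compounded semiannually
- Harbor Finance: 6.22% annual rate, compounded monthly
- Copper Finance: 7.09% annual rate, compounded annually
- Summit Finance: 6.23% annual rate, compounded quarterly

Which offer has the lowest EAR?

Summit Finance

Pioneer Financial: (1 + 0.0711/2)^2 − 1 = 7.236%
Harbor Finance: (1 + 0.0622/12)^12 − 1 = 6.400%
Copper Finance: compounded annually, EAR = 7.090%
Summit Finance: (1 + 0.0623/4)^4 − 1 = 6.377%
The lowest effective annual rate is Summit Finance at 6.377%.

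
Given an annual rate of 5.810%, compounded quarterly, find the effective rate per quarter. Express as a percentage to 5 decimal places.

With a nominal annual rate compounded quarterly, the periodic rate is the nominal rate divided by 4.
i = 0.05810 / 4 = 0.0145250 = 1.45250%.

1.45250%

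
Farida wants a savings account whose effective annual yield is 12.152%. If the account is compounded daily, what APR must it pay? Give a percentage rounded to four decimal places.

(1 + r/365)^365 − 1 = 0.12152, so 1 + r/365 = 1.12152^(1/365).
r/365 = 0.000314, so r = 0.114703 = 11.4703%.

11.4703%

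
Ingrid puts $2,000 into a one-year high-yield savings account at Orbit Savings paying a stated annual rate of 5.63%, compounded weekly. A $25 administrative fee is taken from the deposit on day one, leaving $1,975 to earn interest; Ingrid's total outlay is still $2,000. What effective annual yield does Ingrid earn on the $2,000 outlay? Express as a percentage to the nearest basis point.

Value after one year: 1,975 × (1 + 0.0563/52)^52 = 1,975 × 1.057883 = $2,089.32.
Effective yield on the $2,000 outlay: 2,089.32 / 2,000 − 1 = 0.044659 = 4.47%.

4.47%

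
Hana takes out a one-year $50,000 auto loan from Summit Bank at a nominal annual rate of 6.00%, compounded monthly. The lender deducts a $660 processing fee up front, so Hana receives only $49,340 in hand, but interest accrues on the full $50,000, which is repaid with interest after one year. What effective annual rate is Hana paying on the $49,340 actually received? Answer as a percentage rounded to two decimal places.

Amount owed after one year: 50,000 × (1 + 0.0600/12)^12 = 50,000 × 1.061678 = $53,083.89.
Effective rate on net proceeds: 53,083.89 / 49,340 − 1 = 0.075879 = 7.59%.

7.59%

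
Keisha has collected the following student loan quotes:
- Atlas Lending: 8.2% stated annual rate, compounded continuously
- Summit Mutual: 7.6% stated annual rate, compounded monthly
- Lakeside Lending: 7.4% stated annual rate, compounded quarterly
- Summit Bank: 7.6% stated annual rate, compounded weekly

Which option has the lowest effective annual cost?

Lakeside Lending

Atlas Lending: e^0.082 − 1 = 8.546%
Summit Mutual: (1 + 0.076/12)^12 − 1 = 7.870%
Lakeside Lending: (1 + 0.074/4)^4 − 1 = 7.608%
Summit Bank: (1 + 0.076/52)^52 − 1 = 7.890%
The lowest effective annual rate is Lakeside Lending at 7.608%.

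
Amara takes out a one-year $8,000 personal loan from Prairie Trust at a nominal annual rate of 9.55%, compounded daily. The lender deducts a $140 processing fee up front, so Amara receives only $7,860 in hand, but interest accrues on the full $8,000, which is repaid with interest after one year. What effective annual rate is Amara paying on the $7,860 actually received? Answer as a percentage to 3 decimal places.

Amount owed after one year: 8,000 × (1 + 0.0955/365)^365 = 8,000 × 1.100195 = $8,801.56.
Effective rate on net proceeds: 8,801.56 / 7,860 − 1 = 0.119791 = 11.979%.

11.979%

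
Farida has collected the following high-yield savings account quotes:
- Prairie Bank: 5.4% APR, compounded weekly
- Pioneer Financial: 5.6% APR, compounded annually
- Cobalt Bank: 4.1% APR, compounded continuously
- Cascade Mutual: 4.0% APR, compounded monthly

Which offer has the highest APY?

Prairie Bank: (1 + 0.054/52)^52 − 1 = 5.546%
Pioneer Financial: compounded annually, EAR = 5.600%
Cobalt Bank: e^0.041 − 1 = 4.185%
Cascade Mutual: (1 + 0.040/12)^12 − 1 = 4.074%
The highest effective annual rate is Pioneer Financial at 5.600%.

Pioneer Financial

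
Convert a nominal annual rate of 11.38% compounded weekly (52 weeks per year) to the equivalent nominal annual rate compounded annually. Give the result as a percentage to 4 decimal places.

EAR = (1 + 0.1138/52)^52 − 1 = 0.120389.
Compounded annually, the equivalent nominal rate is the EAR itself: 12.0389%.

12.0389%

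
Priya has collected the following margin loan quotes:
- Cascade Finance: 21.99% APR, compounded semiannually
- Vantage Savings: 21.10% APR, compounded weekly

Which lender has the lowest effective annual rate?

Cascade Finance: (1 + 0.2199/2)^2 − 1 = 23.199%
Vantage Savings: (1 + 0.2110/52)^52 − 1 = 23.439%
The lowest effective annual rate is Cascade Finance at 23.199%.

Cascade Finance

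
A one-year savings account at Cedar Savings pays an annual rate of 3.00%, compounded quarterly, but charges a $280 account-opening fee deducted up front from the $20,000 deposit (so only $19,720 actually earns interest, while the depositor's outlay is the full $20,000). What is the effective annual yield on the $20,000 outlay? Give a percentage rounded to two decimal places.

1.59%

Value after one year: 19,720 × (1 + 0.0300/4)^4 = 19,720 × 1.030339 = $20,318.29.
Effective yield on the $20,000 outlay: 20,318.29 / 20,000 − 1 = 0.015914 = 1.59%.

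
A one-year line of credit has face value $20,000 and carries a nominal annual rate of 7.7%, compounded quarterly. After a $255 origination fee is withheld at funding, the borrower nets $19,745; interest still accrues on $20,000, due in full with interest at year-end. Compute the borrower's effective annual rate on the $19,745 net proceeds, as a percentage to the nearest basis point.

9.32%

Amount owed after one year: 20,000 × (1 + 0.077/4)^4 = 20,000 × 1.079252 = $21,585.04.
Effective rate on net proceeds: 21,585.04 / 19,745 − 1 = 0.093190 = 9.32%.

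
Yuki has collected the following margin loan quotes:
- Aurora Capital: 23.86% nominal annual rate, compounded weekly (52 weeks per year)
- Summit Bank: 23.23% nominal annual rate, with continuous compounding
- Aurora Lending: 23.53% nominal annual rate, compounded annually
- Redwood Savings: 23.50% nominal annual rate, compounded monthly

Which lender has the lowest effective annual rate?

Aurora Capital: (1 + 0.2386/52)^52 − 1 = 26.878%
Summit Bank: e^0.2323 − 1 = 26.150%
Aurora Lending: compounded annually, EAR = 23.530%
Redwood Savings: (1 + 0.2350/12)^12 − 1 = 26.204%
The lowest effective annual rate is Aurora Lending at 23.530%.

Aurora Lending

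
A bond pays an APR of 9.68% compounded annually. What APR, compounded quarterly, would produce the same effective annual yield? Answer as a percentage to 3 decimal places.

Compounded annually, EAR = nominal = 0.096800.
Solve (1 + r/4)^4 = 1.096800: r/4 = 1.096800^(1/4) − 1 = 0.023368, so r = 0.093472 = 9.347%.

9.347%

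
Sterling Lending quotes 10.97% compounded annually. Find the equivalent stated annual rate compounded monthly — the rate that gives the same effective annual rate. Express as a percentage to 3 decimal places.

10.454%

Compounded annually, EAR = nominal = 0.109700.
Solve (1 + r/12)^12 = 1.109700: r/12 = 1.109700^(1/12) − 1 = 0.008712, so r = 0.104542 = 10.454%.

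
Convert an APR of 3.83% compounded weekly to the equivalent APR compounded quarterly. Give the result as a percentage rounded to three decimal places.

EAR = (1 + 0.0383/52)^52 − 1 = 0.039028.
Solve (1 + r/4)^4 = 1.039028: r/4 = 1.039028^(1/4) − 1 = 0.009617, so r = 0.038470 = 3.847%.

3.847%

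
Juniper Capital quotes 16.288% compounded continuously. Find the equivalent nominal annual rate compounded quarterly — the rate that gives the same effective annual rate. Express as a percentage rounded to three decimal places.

EAR under continuous compounding: e^0.16288 − 1 = 0.176895.
Solve (1 + r/4)^4 = 1.176895: r/4 = 1.176895^(1/4) − 1 = 0.041560, so r = 0.166242 = 16.624%.

16.624%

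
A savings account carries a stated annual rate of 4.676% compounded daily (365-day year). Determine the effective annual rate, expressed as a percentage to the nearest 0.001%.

4.787%

EAR = (1 + 0.04676/365)^365 − 1.
= 1.047867 − 1 = 4.787%.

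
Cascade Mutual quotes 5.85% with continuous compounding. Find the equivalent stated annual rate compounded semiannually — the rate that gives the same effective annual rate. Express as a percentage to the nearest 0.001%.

5.936%

EAR under continuous compounding: e^0.0585 − 1 = 0.060245.
Solve (1 + r/2)^2 = 1.060245: r/2 = 1.060245^(1/2) − 1 = 0.029682, so r = 0.059364 = 5.936%.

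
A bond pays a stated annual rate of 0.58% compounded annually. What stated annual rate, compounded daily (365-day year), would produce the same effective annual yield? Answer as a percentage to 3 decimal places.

Compounded annually, EAR = nominal = 0.005800.
Solve (1 + r/365)^365 = 1.005800: r/365 = 1.005800^(1/365) − 1 = 0.000016, so r = 0.005783 = 0.578%.

0.578%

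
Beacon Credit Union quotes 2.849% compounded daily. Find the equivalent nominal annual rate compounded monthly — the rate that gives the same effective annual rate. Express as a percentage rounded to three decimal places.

2.852%

EAR = (1 + 0.02849/365)^365 − 1 = 0.028899.
Solve (1 + r/12)^12 = 1.028899: r/12 = 1.028899^(1/12) − 1 = 0.002377, so r = 0.028523 = 2.852%.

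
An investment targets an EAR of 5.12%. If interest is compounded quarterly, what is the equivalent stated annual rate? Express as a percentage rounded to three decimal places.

(1 + r/4)^4 − 1 = 0.0512, so 1 + r/4 = 1.0512^(1/4).
r/4 = 0.012561, so r = 0.050245 = 5.025%.

5.025%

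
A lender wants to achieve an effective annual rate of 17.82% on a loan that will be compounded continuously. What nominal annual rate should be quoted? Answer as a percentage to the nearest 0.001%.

Continuous: nominal r satisfies e^r − 1 = 0.1782.
r = ln(1 + 0.1782) = ln(1.1782) = 0.163988 = 16.399%.

16.399%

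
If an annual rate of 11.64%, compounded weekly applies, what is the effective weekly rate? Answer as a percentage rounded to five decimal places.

0.22385%

With a nominal annual rate compounded weekly, the periodic rate is the nominal rate divided by 52.
i = 0.1164 / 52 = 0.0022385 = 0.22385%.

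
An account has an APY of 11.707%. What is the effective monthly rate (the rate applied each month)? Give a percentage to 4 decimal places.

0.9268%

The per-month rate i satisfies (1 + i)^12 = 1 + 0.11707.
i = 1.11707^(1/12) − 1 = 0.0092685 = 0.9268%.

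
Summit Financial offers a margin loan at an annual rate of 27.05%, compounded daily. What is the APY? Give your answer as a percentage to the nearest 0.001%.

EAR = (1 + 0.2705/365)^365 − 1.
= (1 + 0.000741)^365 − 1 = 1.310488 − 1 = 31.049%.

31.049%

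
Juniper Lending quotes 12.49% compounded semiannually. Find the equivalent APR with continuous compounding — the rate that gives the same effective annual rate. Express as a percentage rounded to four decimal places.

12.1155%

EAR = (1 + 0.1249/2)^2 − 1 = 0.128800.
Equivalent continuous rate: r = ln(1 + 0.128800) = 0.121155 = 12.1155%.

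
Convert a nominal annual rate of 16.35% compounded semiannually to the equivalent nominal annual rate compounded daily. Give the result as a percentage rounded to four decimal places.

EAR = (1 + 0.1635/2)^2 − 1 = 0.170183.
Solve (1 + r/365)^365 = 1.170183: r/365 = 1.170183^(1/365) − 1 = 0.000431, so r = 0.157194 = 15.7194%.

15.7194%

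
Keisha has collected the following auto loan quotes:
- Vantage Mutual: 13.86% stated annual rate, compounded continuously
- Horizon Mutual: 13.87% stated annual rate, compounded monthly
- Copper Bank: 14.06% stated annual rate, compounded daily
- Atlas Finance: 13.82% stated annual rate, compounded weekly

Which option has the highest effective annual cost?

Vantage Mutual: e^0.1386 − 1 = 14.866%
Horizon Mutual: (1 + 0.1387/12)^12 − 1 = 14.787%
Copper Bank: (1 + 0.1406/365)^365 − 1 = 15.093%
Atlas Finance: (1 + 0.1382/52)^52 − 1 = 14.799%
The highest effective annual rate is Copper Bank at 15.093%.

Copper Bank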